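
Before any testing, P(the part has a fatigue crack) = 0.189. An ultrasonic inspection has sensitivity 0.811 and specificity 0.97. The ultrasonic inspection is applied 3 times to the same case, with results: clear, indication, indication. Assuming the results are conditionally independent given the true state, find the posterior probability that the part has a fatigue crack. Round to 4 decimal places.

With H the event that the part has a fatigue crack, the joint likelihood of the observed sequence is P(data|H) = 0.189·0.811·0.811 = 0.12431 and P(data|¬H) = 0.97·0.03·0.03 = 0.00087300.
Bayes: P(H|data) = 0.189·0.12431 / (0.189·0.12431 + 0.811·0.00087300) = 0.023494/0.024202 = 0.9707.

Posterior P(H) ≈ 0.9707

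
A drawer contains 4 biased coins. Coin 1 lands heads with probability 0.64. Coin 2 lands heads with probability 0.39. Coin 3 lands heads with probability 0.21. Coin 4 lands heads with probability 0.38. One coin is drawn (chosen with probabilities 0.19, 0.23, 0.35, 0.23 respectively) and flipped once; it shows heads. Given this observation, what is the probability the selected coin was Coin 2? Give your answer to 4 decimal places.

Posterior probability ≈ 0.2410

P(heads|C1) = 0.64; P(heads|C2) = 0.39; P(heads|C3) = 0.21; P(heads|C4) = 0.38.
Prior × likelihood for each source: 0.19·0.64=0.1216, 0.23·0.39=0.08970, 0.35·0.21=0.07350, 0.23·0.38=0.08740. Summing gives P(heads) = 0.37220.
P(Coin 2 | heads) = 0.08970 / 0.37220 = 0.2410.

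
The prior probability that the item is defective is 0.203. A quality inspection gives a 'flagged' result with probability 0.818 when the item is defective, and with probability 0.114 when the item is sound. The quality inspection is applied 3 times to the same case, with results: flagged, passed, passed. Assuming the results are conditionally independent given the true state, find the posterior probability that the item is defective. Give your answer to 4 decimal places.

Posterior P(H) ≈ 0.0716

Let H be the event that the item is defective; start with P(H) = 0.203. P('flagged'|H) = 0.818, P('flagged'|¬H) = 0.114.
Update on result 1 ('flagged'): P(H) ← 0.818·0.2030 / (0.818·0.2030 + 0.114·0.7970) = 0.16605/0.25691 = 0.6463.
Update on result 2 ('passed'): P(H) ← 0.182·0.6463 / (0.182·0.6463 + 0.886·0.3537) = 0.11763/0.43097 = 0.2730.
Update on result 3 ('passed'): P(H) ← 0.182·0.2730 / (0.182·0.2730 + 0.886·0.7270) = 0.049677/0.69384 = 0.0716.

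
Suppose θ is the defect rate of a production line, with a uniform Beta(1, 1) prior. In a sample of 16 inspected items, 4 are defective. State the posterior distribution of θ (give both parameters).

Posterior: Beta(5, 13)

Observing 4 successes and 12 failures updates Beta(1, 1) by adding the success and failure counts to the two shape parameters: α = 1+4 = 5, β = 1+12 = 13.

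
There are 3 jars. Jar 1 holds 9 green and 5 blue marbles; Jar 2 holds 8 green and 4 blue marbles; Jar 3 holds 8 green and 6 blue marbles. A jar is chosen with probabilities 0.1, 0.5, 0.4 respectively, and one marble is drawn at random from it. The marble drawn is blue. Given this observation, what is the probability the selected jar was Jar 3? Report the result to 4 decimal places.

Posterior probability ≈ 0.4586

P(blue|Jar 1) = 0.3571; P(blue|Jar 2) = 0.3333; P(blue|Jar 3) = 0.4286.
Prior × likelihood for each source: 0.1·0.3571=0.03571, 0.5·0.3333=0.1667, 0.4·0.4286=0.1714. Summing gives P(blue) = 0.37381.
P(Jar 3 | blue) = 0.1714 / 0.37381 = 0.4586.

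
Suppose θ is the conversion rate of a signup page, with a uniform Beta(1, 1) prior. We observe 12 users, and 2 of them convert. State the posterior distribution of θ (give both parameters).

The binomial likelihood is conjugate to the Beta prior: with 2 successes and 10 failures, the posterior is Beta(1+2, 1+10) = Beta(3, 11).

Posterior: Beta(3, 11)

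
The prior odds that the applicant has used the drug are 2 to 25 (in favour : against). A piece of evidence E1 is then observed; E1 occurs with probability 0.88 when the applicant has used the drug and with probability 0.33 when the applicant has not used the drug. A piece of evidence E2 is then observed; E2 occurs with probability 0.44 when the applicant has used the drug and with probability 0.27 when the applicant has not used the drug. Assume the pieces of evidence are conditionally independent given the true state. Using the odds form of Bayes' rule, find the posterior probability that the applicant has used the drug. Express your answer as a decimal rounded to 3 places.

Posterior probability ≈ 0.258

Prior odds = 2/25 = 0.080000. In log-odds, ln(0.080000) = -2.5257.
Add log likelihood ratios: ln(2.6667) + ln(1.6296) = 1.4692.
Posterior log-odds = -1.0565, so posterior odds = exp(-1.0565) = 0.34765. Converting, P(H|E) = 0.34765/1.3477 = 0.258.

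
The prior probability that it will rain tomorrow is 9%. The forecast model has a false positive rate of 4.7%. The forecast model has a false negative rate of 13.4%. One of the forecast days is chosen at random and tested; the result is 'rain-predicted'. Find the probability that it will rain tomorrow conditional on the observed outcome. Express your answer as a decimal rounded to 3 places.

Let H be the event that it will rain tomorrow. P(H) = 0.09, so P(¬H) = 0.91. With E the 'rain-predicted' result, P(E|H) = 0.866 and P(E|¬H) = 0.047.
P(E) = 0.866·0.09 + 0.047·0.91 = 0.077940 + 0.042770 = 0.12071.
By Bayes' theorem, P(H|E) = 0.077940 / 0.12071 = 0.646.

P(H | E) ≈ 0.646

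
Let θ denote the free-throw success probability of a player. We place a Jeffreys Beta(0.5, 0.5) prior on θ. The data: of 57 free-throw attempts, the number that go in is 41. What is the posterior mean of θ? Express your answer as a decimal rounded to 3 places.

Posterior mean ≈ 0.716

The binomial likelihood is conjugate to the Beta prior: with 41 successes and 16 failures, the posterior is Beta(0.5+41, 0.5+16) = Beta(41.5, 16.5).
Posterior mean = α/(α+β) = 41.5/58 = 0.716.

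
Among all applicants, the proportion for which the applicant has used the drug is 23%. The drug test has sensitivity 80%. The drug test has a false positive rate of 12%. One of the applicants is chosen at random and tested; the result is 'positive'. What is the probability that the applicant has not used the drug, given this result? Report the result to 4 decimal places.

P(¬H | E) ≈ 0.3343

Write H for 'the applicant has used the drug'. Prior odds H:¬H = 0.23/0.77 = 0.29870. For the 'positive' outcome, the likelihood ratio is 0.8/0.12 = 6.6667.
Posterior odds = 0.29870 × 6.6667 = 1.9913, so P(H|E) = 1.9913/(1+1.9913) = 0.6657. Then P(¬H|E) = 1 − 0.6657 = 0.3343.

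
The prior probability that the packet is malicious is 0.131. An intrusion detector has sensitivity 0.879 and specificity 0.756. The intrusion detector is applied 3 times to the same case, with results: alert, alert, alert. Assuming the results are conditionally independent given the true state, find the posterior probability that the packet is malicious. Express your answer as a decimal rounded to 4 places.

Posterior P(H) ≈ 0.8757

Let H be the event that the packet is malicious; start with P(H) = 0.131. P('alert'|H) = 0.879, P('alert'|¬H) = 0.244.
Update on result 1 ('alert'): P(H) ← 0.879·0.1310 / (0.879·0.1310 + 0.244·0.8690) = 0.11515/0.32719 = 0.3519.
Update on result 2 ('alert'): P(H) ← 0.879·0.3519 / (0.879·0.3519 + 0.244·0.6481) = 0.30935/0.46748 = 0.6617.
Update on result 3 ('alert'): P(H) ← 0.879·0.6617 / (0.879·0.6617 + 0.244·0.3383) = 0.58168/0.66421 = 0.8757.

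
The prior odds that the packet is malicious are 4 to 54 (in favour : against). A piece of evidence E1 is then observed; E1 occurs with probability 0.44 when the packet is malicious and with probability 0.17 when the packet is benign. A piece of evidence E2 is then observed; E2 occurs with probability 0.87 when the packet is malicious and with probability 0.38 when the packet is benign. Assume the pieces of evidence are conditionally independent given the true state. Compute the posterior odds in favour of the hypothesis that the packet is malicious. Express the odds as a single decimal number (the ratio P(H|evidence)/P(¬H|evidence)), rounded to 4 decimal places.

Posterior odds ≈ 0.4389

Prior odds = 4/54 = 0.074074. In log-odds, ln(0.074074) = -2.6027.
Add log likelihood ratios: ln(2.5882) + ln(2.2895) = 1.7793.
Posterior log-odds = -0.82339, so posterior odds = exp(-0.82339) = 0.43894.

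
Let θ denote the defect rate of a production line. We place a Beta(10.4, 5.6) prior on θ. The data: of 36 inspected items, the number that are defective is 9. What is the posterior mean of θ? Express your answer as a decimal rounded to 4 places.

Observing 9 successes and 27 failures updates Beta(10.4, 5.6) by adding the success and failure counts to the two shape parameters: α = 10.4+9 = 19.4, β = 5.6+27 = 32.6.
Posterior mean = α/(α+β) = 19.4/52 = 0.3731.

Posterior mean ≈ 0.3731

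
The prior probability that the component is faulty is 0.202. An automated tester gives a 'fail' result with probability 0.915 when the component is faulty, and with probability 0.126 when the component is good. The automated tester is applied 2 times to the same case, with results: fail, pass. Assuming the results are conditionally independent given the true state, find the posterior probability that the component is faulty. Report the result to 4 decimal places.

With H the event that the component is faulty, the joint likelihood of the observed sequence is P(data|H) = 0.915·0.085 = 0.077775 and P(data|¬H) = 0.126·0.874 = 0.11012.
Bayes: P(H|data) = 0.202·0.077775 / (0.202·0.077775 + 0.798·0.11012) = 0.015711/0.10359 = 0.1517.

Posterior P(H) ≈ 0.1517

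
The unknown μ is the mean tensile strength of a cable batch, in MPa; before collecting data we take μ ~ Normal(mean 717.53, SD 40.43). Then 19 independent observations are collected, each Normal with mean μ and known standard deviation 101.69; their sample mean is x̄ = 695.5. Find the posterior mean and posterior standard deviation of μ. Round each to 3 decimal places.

Posterior mean ≈ 701.003; posterior SD ≈ 20.207

Prior precision 1/τ₀² = 1/40.43² = 0.00061178; data precision n/σ² = 19/101.69² = 0.00183737.
Posterior precision = 0.00061178 + 0.00183737 = 0.00244915, giving posterior SD = 1/√0.00244915 = 20.207.
Posterior mean = (0.00061178·717.53 + 0.00183737·695.5) / 0.00244915 = 701.003.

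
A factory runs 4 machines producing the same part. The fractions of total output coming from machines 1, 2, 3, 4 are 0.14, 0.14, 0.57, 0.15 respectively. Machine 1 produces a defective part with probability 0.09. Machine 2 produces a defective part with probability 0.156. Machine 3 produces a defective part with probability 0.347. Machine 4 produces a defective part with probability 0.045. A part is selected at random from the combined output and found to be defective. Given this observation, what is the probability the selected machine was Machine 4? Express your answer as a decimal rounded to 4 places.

Posterior probability ≈ 0.0282

Tabulate prior·likelihood by source: [1] prior 0.14, lik 0.09, product 0.01260; [2] prior 0.14, lik 0.156, product 0.02184; [3] prior 0.57, lik 0.347, product 0.1978; [4] prior 0.15, lik 0.045, product 0.006750.
Normalizing constant = 0.23898; the posterior for Machine 4 is its product over the sum, 0.006750/0.23898 = 0.0282.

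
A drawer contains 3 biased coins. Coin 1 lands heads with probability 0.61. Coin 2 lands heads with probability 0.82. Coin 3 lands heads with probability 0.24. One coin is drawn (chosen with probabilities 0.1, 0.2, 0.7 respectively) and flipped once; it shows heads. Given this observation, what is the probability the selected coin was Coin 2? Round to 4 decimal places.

P(heads|C1) = 0.61; P(heads|C2) = 0.82; P(heads|C3) = 0.24.
Prior × likelihood for each source: 0.1·0.61=0.06100, 0.2·0.82=0.1640, 0.7·0.24=0.1680. Summing gives P(heads) = 0.39300.
P(Coin 2 | heads) = 0.1640 / 0.39300 = 0.4173.

Posterior probability ≈ 0.4173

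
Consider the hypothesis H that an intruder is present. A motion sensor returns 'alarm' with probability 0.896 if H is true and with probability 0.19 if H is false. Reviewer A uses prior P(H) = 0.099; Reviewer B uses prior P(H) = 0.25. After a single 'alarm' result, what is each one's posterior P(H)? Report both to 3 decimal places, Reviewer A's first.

Reviewer A: 0.341; Reviewer B: 0.611

P('+'|H) = 0.896, P('+'|¬H) = 0.19.
Reviewer A: numerator 0.896·0.099 = 0.088704; evidence = 0.088704+0.19·0.901 = 0.25989; posterior = 0.341.
Reviewer B: numerator 0.896·0.25 = 0.22400; evidence = 0.22400+0.19·0.75 = 0.36650; posterior = 0.611.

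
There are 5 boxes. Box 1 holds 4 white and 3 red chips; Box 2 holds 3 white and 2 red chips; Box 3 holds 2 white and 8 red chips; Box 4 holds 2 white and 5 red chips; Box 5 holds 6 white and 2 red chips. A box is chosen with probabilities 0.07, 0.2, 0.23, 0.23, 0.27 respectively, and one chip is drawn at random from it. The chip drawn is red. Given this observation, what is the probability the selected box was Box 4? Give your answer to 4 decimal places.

Posterior probability ≈ 0.3125

Tabulate prior·likelihood by source: [1] prior 0.07, lik 0.4286, product 0.03000; [2] prior 0.2, lik 0.4, product 0.08000; [3] prior 0.23, lik 0.8, product 0.1840; [4] prior 0.23, lik 0.7143, product 0.1643; [5] prior 0.27, lik 0.25, product 0.06750.
Normalizing constant = 0.52579; the posterior for Box 4 is its product over the sum, 0.1643/0.52579 = 0.3125.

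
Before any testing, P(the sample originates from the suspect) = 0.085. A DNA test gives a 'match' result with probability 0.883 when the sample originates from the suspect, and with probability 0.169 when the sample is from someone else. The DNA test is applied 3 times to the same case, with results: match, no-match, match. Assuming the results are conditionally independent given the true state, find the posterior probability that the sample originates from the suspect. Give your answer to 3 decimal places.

With H the event that the sample originates from the suspect, the joint likelihood of the observed sequence is P(data|H) = 0.883·0.117·0.883 = 0.091224 and P(data|¬H) = 0.169·0.831·0.169 = 0.023734.
Bayes: P(H|data) = 0.085·0.091224 / (0.085·0.091224 + 0.915·0.023734) = 0.0077540/0.029471 = 0.2631.

Posterior P(H) ≈ 0.263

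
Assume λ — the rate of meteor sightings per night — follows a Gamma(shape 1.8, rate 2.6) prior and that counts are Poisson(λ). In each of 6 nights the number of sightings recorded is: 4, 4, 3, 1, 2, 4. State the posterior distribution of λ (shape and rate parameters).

The Poisson likelihood adds the total count to the shape and the number of exposure periods to the rate. Here ∑xᵢ = 18 and n = 6, so shape 1.8→19.8 and rate 2.6→8.6.

Posterior: Gamma(shape=19.8, rate=8.6)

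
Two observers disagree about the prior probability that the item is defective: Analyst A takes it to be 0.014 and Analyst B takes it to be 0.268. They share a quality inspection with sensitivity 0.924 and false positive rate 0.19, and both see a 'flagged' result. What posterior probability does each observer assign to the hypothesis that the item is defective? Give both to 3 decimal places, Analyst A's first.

Analyst A: 0.065; Analyst B: 0.640

The likelihood ratio for a 'flagged' result is 0.924/0.19 = 4.8632.
Analyst A: prior odds 0.014/0.986 = 0.014199; posterior odds 0.069051; posterior probability 0.065.
Analyst B: prior odds 0.268/0.732 = 0.36612; posterior odds 1.7805; posterior probability 0.640.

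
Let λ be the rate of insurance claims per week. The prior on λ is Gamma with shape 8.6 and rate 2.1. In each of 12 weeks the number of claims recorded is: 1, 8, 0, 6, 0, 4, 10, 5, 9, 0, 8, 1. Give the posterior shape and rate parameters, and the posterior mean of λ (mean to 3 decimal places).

Total count ∑xᵢ = 52 over n = 12 weeks.
Gamma is conjugate to the Poisson likelihood: posterior is Gamma(shape = 8.6+52 = 60.6, rate = 2.1+12 = 14.1).
E[λ | data] = 60.6/14.1 = 4.298.

Posterior: Gamma(shape=60.6, rate=14.1); mean ≈ 4.298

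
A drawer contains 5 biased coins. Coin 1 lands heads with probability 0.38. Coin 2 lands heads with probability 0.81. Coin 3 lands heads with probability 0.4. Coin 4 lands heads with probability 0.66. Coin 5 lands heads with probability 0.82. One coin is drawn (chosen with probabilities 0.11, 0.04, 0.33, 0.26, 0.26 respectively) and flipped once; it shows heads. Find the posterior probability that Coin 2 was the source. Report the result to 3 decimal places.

P(heads|C1) = 0.38; P(heads|C2) = 0.81; P(heads|C3) = 0.4; P(heads|C4) = 0.66; P(heads|C5) = 0.82.
Prior × likelihood for each source: 0.11·0.38=0.04180, 0.04·0.81=0.03240, 0.33·0.4=0.1320, 0.26·0.66=0.1716, 0.26·0.82=0.2132. Summing gives P(heads) = 0.59100.
P(Coin 2 | heads) = 0.03240 / 0.59100 = 0.055.

Posterior probability ≈ 0.055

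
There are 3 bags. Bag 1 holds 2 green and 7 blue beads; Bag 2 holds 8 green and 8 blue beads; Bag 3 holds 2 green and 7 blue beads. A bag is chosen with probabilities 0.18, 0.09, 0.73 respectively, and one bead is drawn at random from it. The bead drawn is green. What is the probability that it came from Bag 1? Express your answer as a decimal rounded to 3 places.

Tabulate prior·likelihood by source: [1] prior 0.18, lik 0.2222, product 0.04000; [2] prior 0.09, lik 0.5, product 0.04500; [3] prior 0.73, lik 0.2222, product 0.1622.
Normalizing constant = 0.24722; the posterior for Bag 1 is its product over the sum, 0.04000/0.24722 = 0.162.

Posterior probability ≈ 0.162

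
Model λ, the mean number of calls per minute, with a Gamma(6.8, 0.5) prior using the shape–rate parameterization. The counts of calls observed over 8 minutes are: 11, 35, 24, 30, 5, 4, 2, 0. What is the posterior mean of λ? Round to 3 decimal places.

Posterior mean ≈ 13.859

The Poisson likelihood adds the total count to the shape and the number of exposure periods to the rate. Here ∑xᵢ = 111 and n = 8, so shape 6.8→117.8 and rate 0.5→8.5.
E[λ | data] = 117.8/8.5 = 13.859.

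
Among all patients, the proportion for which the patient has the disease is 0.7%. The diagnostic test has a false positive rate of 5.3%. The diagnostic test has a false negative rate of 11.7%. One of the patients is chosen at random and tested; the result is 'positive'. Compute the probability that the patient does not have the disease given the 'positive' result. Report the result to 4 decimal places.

P(¬H | E) ≈ 0.8949

Write H for 'the patient has the disease'. Prior odds H:¬H = 0.007/0.993 = 0.0070493. For the 'positive' outcome, the likelihood ratio is 0.883/0.053 = 16.660.
Posterior odds = 0.0070493 × 16.660 = 0.11744, so P(H|E) = 0.11744/(1+0.11744) = 0.1051. Then P(¬H|E) = 1 − 0.1051 = 0.8949.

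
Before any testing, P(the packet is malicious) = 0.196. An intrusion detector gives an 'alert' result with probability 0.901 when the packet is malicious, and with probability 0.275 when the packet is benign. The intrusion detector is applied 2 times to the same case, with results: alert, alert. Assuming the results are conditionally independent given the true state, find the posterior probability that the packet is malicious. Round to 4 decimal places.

Posterior P(H) ≈ 0.7235

Let H be the event that the packet is malicious; start with P(H) = 0.196. P('alert'|H) = 0.901, P('alert'|¬H) = 0.275.
Update on result 1 ('alert'): P(H) ← 0.901·0.1960 / (0.901·0.1960 + 0.275·0.8040) = 0.17660/0.39770 = 0.4440.
Update on result 2 ('alert'): P(H) ← 0.901·0.4440 / (0.901·0.4440 + 0.275·0.5560) = 0.40009/0.55297 = 0.7235.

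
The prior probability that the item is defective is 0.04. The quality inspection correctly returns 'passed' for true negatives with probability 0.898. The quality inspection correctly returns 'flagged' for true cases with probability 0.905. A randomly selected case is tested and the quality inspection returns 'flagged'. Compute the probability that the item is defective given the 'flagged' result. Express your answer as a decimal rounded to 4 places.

Write H for 'the item is defective'. Prior odds H:¬H = 0.04/0.96 = 0.041667. For the 'flagged' outcome, the likelihood ratio is 0.905/0.102 = 8.8725.
Posterior odds = 0.041667 × 8.8725 = 0.36969, so P(H|E) = 0.36969/(1+0.36969) = 0.2699.

P(H | E) ≈ 0.2699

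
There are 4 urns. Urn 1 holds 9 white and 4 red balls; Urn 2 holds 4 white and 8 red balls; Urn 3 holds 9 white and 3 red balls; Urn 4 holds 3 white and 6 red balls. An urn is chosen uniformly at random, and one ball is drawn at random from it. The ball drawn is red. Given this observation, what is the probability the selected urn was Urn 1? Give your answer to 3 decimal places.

P(red|Urn 1) = 0.3077; P(red|Urn 2) = 0.6667; P(red|Urn 3) = 0.25; P(red|Urn 4) = 0.6667.
Prior × likelihood for each source: 0.25·0.3077=0.07692, 0.25·0.6667=0.1667, 0.25·0.25=0.06250, 0.25·0.6667=0.1667. Summing gives P(red) = 0.47276.
P(Urn 1 | red) = 0.07692 / 0.47276 = 0.163.

Posterior probability ≈ 0.163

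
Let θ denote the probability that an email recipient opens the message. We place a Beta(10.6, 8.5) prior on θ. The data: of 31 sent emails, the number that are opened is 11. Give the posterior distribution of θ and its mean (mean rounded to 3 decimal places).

Posterior: Beta(21.6, 28.5); mean ≈ 0.431

The binomial likelihood is conjugate to the Beta prior: with 11 successes and 20 failures, the posterior is Beta(10.6+11, 8.5+20) = Beta(21.6, 28.5).
Posterior mean = α/(α+β) = 21.6/50.1 = 0.431.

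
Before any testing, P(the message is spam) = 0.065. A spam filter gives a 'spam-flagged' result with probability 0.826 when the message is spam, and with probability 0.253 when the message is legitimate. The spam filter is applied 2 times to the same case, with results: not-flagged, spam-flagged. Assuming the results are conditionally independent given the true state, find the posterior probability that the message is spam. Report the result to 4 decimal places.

Posterior P(H) ≈ 0.0502

With H the event that the message is spam, the joint likelihood of the observed sequence is P(data|H) = 0.174·0.826 = 0.14372 and P(data|¬H) = 0.747·0.253 = 0.18899.
Bayes: P(H|data) = 0.065·0.14372 / (0.065·0.14372 + 0.935·0.18899) = 0.0093421/0.18605 = 0.0502.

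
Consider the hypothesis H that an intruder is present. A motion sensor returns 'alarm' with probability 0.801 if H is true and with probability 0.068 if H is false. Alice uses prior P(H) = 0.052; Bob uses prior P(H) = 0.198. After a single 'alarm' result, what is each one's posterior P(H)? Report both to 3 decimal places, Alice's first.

The likelihood ratio for an 'alarm' result is 0.801/0.068 = 11.779.
Alice: prior odds 0.052/0.948 = 0.054852; posterior odds 0.64613; posterior probability 0.393.
Bob: prior odds 0.198/0.802 = 0.24688; posterior odds 2.9081; posterior probability 0.744.

Alice: 0.393; Bob: 0.744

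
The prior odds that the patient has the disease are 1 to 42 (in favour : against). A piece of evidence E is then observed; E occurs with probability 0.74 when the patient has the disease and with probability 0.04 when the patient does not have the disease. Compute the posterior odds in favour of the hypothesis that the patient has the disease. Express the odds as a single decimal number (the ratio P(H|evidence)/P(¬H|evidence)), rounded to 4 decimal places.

Prior odds = 1/42 = 0.023810.
Likelihood ratio for E = 0.74/0.04 = 18.500.
Posterior odds = prior odds × LR = 0.44048.

Posterior odds ≈ 0.4405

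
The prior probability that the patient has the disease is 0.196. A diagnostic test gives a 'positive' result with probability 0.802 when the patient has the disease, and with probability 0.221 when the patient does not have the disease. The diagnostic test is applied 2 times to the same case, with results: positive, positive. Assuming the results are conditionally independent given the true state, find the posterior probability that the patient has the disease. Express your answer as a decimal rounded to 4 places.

With H the event that the patient has the disease, the joint likelihood of the observed sequence is P(data|H) = 0.802·0.802 = 0.64320 and P(data|¬H) = 0.221·0.221 = 0.048841.
Bayes: P(H|data) = 0.196·0.64320 / (0.196·0.64320 + 0.804·0.048841) = 0.12607/0.16534 = 0.7625.

Posterior P(H) ≈ 0.7625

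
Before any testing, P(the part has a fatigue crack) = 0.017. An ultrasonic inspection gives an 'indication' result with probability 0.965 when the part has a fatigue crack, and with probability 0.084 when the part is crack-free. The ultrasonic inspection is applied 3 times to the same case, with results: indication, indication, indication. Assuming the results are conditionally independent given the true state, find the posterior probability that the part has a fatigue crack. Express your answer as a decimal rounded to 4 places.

Posterior P(H) ≈ 0.9633

Let H be the event that the part has a fatigue crack; start with P(H) = 0.017. P('indication'|H) = 0.965, P('indication'|¬H) = 0.084.
Update on result 1 ('indication'): P(H) ← 0.965·0.0170 / (0.965·0.0170 + 0.084·0.9830) = 0.016405/0.098977 = 0.1657.
Update on result 2 ('indication'): P(H) ← 0.965·0.1657 / (0.965·0.1657 + 0.084·0.8343) = 0.15994/0.23002 = 0.6953.
Update on result 3 ('indication'): P(H) ← 0.965·0.6953 / (0.965·0.6953 + 0.084·0.3047) = 0.67101/0.69660 = 0.9633.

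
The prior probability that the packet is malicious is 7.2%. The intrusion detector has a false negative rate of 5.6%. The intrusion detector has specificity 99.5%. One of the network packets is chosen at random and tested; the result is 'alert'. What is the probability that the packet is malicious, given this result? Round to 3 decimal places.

Let H be the event that the packet is malicious. P(H) = 0.072, so P(¬H) = 0.928. With E the 'alert' result, P(E|H) = 0.944 and P(E|¬H) = 0.005.
P(E) = 0.944·0.072 + 0.005·0.928 = 0.067968 + 0.0046400 = 0.072608.
By Bayes' theorem, P(H|E) = 0.067968 / 0.072608 = 0.936.

P(H | E) ≈ 0.936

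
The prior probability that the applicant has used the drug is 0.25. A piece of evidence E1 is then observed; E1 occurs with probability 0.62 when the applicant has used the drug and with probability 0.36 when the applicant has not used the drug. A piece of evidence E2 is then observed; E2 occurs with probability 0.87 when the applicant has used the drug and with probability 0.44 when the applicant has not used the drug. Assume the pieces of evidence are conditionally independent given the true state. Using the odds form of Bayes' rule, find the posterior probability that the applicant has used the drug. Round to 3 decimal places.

Prior odds = 0.25/(1−0.25) = 0.33333.
Likelihood ratio for E1 = 0.62/0.36 = 1.7222.
Likelihood ratio for E2 = 0.87/0.44 = 1.9773.
Posterior odds = prior odds × LR₁ × LR₂ = 1.1351.
Posterior probability = odds/(1+odds) = 1.1351/2.1351 = 0.532.

Posterior probability ≈ 0.532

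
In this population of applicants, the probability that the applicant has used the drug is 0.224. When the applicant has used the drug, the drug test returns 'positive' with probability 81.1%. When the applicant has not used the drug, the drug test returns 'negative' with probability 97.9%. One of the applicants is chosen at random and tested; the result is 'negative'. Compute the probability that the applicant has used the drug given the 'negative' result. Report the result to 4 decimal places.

Let H be the event that the applicant has used the drug. P(H) = 0.224, so P(¬H) = 0.776. With E the 'negative' result, P(E|H) = 0.189 and P(E|¬H) = 0.979.
P(E) = 0.189·0.224 + 0.979·0.776 = 0.042336 + 0.75970 = 0.80204.
By Bayes' theorem, P(H|E) = 0.042336 / 0.80204 = 0.0528.

P(H | E) ≈ 0.0528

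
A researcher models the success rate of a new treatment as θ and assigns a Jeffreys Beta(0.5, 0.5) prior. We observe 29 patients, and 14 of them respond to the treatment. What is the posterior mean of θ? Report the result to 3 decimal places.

Posterior mean ≈ 0.483

Observing 14 successes and 15 failures updates Beta(0.5, 0.5) by adding the success and failure counts to the two shape parameters: α = 0.5+14 = 14.5, β = 0.5+15 = 15.5.
E[θ | data] = 14.5/(14.5+15.5) = 0.483.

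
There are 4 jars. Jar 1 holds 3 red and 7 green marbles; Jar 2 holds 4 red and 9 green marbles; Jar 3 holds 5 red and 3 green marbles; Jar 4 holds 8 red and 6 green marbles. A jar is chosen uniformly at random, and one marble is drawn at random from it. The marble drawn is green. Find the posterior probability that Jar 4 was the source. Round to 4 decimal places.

Posterior probability ≈ 0.1952

P(green|Jar 1) = 0.7; P(green|Jar 2) = 0.6923; P(green|Jar 3) = 0.375; P(green|Jar 4) = 0.4286.
Prior × likelihood for each source: 0.25·0.7=0.1750, 0.25·0.6923=0.1731, 0.25·0.375=0.09375, 0.25·0.4286=0.1071. Summing gives P(green) = 0.54897.
P(Jar 4 | green) = 0.1071 / 0.54897 = 0.1952.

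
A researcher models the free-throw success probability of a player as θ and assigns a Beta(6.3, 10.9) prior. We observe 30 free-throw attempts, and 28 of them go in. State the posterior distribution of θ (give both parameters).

Posterior: Beta(34.3, 12.9)

The binomial likelihood is conjugate to the Beta prior: with 28 successes and 2 failures, the posterior is Beta(6.3+28, 10.9+2) = Beta(34.3, 12.9).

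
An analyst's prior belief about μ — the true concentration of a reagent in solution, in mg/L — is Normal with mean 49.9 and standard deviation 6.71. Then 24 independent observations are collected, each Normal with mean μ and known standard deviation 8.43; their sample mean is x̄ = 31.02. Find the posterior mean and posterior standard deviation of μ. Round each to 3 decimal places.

Prior precision 1/τ₀² = 1/6.71² = 0.0222103; data precision n/σ² = 24/8.43² = 0.337719.
Posterior precision = 0.0222103 + 0.337719 = 0.359930, giving posterior SD = 1/√0.359930 = 1.667.
Posterior mean = (0.0222103·49.9 + 0.337719·31.02) / 0.359930 = 32.185.

Posterior mean ≈ 32.185; posterior SD ≈ 1.667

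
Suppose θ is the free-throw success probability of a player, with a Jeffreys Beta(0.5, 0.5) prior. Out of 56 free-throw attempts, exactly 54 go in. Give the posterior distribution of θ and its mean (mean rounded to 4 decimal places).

Posterior: Beta(54.5, 2.5); mean ≈ 0.9561

The binomial likelihood is conjugate to the Beta prior: with 54 successes and 2 failures, the posterior is Beta(0.5+54, 0.5+2) = Beta(54.5, 2.5).
E[θ | data] = 54.5/(54.5+2.5) = 0.9561.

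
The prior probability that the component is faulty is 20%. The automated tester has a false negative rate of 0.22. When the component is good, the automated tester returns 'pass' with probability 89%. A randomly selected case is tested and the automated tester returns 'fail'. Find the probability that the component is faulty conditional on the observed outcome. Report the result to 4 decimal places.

P(H | E) ≈ 0.6393

Let H be the event that the component is faulty. P(H) = 0.2, so P(¬H) = 0.8. With E the 'fail' result, P(E|H) = 0.78 and P(E|¬H) = 0.11.
P(E) = 0.78·0.2 + 0.11·0.8 = 0.15600 + 0.088000 = 0.24400.
By Bayes' theorem, P(H|E) = 0.15600 / 0.24400 = 0.6393.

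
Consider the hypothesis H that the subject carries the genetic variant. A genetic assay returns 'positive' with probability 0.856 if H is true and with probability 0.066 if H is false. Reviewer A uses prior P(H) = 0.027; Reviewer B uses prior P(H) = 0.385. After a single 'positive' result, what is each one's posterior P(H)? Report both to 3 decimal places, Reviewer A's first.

The likelihood ratio for a 'positive' result is 0.856/0.066 = 12.970.
Reviewer A: prior odds 0.027/0.973 = 0.027749; posterior odds 0.35990; posterior probability 0.265.
Reviewer B: prior odds 0.385/0.615 = 0.62602; posterior odds 8.1192; posterior probability 0.890.

Reviewer A: 0.265; Reviewer B: 0.890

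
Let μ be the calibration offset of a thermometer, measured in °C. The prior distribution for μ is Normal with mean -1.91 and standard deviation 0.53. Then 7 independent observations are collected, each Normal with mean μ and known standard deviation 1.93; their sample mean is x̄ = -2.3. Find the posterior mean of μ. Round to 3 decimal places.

Prior precision 1/τ₀² = 1/0.53² = 3.55999; data precision n/σ² = 7/1.93² = 1.87925.
Posterior precision = 3.55999 + 1.87925 = 5.43923.
Posterior mean = (3.55999·-1.91 + 1.87925·-2.3) / 5.43923 = -2.045.

Posterior mean ≈ -2.045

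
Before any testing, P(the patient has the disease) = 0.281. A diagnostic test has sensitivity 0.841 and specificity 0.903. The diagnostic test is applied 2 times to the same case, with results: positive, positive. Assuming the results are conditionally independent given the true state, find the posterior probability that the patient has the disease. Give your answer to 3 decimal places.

With H the event that the patient has the disease, the joint likelihood of the observed sequence is P(data|H) = 0.841·0.841 = 0.70728 and P(data|¬H) = 0.097·0.097 = 0.0094090.
Bayes: P(H|data) = 0.281·0.70728 / (0.281·0.70728 + 0.719·0.0094090) = 0.19875/0.20551 = 0.9671.

Posterior P(H) ≈ 0.967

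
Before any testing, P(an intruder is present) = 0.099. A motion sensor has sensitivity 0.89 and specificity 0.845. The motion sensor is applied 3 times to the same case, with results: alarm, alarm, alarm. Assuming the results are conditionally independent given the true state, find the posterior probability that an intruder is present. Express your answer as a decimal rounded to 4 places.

Posterior P(H) ≈ 0.9541

With H the event that an intruder is present, the joint likelihood of the observed sequence is P(data|H) = 0.89·0.89·0.89 = 0.70497 and P(data|¬H) = 0.155·0.155·0.155 = 0.0037239.
Bayes: P(H|data) = 0.099·0.70497 / (0.099·0.70497 + 0.901·0.0037239) = 0.069792/0.073147 = 0.9541.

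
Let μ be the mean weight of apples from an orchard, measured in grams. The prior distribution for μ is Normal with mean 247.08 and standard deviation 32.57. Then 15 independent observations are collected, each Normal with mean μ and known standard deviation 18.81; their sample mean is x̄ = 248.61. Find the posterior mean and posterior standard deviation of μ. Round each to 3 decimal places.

Prior precision 1/τ₀² = 1/32.57² = 0.00094268; data precision n/σ² = 15/18.81² = 0.0423949.
Posterior precision = 0.00094268 + 0.0423949 = 0.0433376, giving posterior SD = 1/√0.0433376 = 4.804.
Posterior mean = (0.00094268·247.08 + 0.0423949·248.61) / 0.0433376 = 248.577.

Posterior mean ≈ 248.577; posterior SD ≈ 4.804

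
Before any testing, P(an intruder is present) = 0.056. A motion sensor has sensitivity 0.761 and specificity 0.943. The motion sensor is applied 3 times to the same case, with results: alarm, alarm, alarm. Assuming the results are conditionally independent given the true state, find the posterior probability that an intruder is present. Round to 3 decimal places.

Let H be the event that an intruder is present; start with P(H) = 0.056. P('alarm'|H) = 0.761, P('alarm'|¬H) = 0.057.
Update on result 1 ('alarm'): P(H) ← 0.761·0.0560 / (0.761·0.0560 + 0.057·0.9440) = 0.042616/0.096424 = 0.4420.
Update on result 2 ('alarm'): P(H) ← 0.761·0.4420 / (0.761·0.4420 + 0.057·0.5580) = 0.33634/0.36814 = 0.9136.
Update on result 3 ('alarm'): P(H) ← 0.761·0.9136 / (0.761·0.9136 + 0.057·0.0864) = 0.69525/0.70017 = 0.9930.

Posterior P(H) ≈ 0.993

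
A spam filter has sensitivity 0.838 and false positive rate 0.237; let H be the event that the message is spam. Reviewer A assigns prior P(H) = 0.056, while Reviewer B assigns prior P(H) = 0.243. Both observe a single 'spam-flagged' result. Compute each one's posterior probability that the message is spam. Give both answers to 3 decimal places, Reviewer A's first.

The likelihood ratio for a 'spam-flagged' result is 0.838/0.237 = 3.5359.
Reviewer A: prior odds 0.056/0.944 = 0.059322; posterior odds 0.20975; posterior probability 0.173.
Reviewer B: prior odds 0.243/0.757 = 0.32100; posterior odds 1.1350; posterior probability 0.532.

Reviewer A: 0.173; Reviewer B: 0.532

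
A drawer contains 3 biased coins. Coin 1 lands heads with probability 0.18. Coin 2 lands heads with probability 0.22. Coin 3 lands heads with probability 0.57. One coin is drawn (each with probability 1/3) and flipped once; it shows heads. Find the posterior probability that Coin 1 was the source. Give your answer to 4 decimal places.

Tabulate prior·likelihood by source: [1] prior 0.333333, lik 0.18, product 0.06000; [2] prior 0.333333, lik 0.22, product 0.07333; [3] prior 0.333333, lik 0.57, product 0.1900.
Normalizing constant = 0.32333; the posterior for Coin 1 is its product over the sum, 0.06000/0.32333 = 0.1856.

Posterior probability ≈ 0.1856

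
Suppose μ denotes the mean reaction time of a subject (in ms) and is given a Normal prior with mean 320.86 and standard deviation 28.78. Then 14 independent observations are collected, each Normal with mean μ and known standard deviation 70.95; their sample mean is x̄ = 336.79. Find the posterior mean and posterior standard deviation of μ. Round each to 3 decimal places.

Prior precision 1/τ₀² = 1/28.78² = 0.00120731; data precision n/σ² = 14/70.95² = 0.00278114.
Posterior precision = 0.00120731 + 0.00278114 = 0.00398845, giving posterior SD = 1/√0.00398845 = 15.834.
Posterior mean = (0.00120731·320.86 + 0.00278114·336.79) / 0.00398845 = 331.968.

Posterior mean ≈ 331.968; posterior SD ≈ 15.834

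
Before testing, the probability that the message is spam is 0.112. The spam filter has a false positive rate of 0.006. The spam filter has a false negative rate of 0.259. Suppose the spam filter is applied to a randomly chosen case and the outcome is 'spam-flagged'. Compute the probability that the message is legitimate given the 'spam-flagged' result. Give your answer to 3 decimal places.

Write H for 'the message is spam'. Prior odds H:¬H = 0.112/0.888 = 0.12613. For the 'spam-flagged' outcome, the likelihood ratio is 0.741/0.006 = 123.50.
Posterior odds = 0.12613 × 123.50 = 15.577, so P(H|E) = 15.577/(1+15.577) = 0.940. Then P(¬H|E) = 1 − 0.940 = 0.060.

P(¬H | E) ≈ 0.060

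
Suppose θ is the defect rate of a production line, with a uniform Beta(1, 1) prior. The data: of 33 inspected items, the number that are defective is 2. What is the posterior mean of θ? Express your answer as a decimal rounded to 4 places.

Observing 2 successes and 31 failures updates Beta(1, 1) by adding the success and failure counts to the two shape parameters: α = 1+2 = 3, β = 1+31 = 32.
Posterior mean = α/(α+β) = 3/35 = 0.0857.

Posterior mean ≈ 0.0857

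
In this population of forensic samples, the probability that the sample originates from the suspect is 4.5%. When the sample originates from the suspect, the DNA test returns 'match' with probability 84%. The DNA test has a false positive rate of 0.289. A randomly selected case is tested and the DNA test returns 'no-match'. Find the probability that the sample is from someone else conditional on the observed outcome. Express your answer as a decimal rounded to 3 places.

Let H be the event that the sample originates from the suspect. P(H) = 0.045, so P(¬H) = 0.955. With E the 'no-match' result, P(E|H) = 0.16 and P(E|¬H) = 0.711.
P(E) = 0.16·0.045 + 0.711·0.955 = 0.0072000 + 0.67900 = 0.68620.
By Bayes' theorem, P(H|E) = 0.0072000 / 0.68620 = 0.010. Hence P(¬H|E) = 1 − 0.010 = 0.990.

P(¬H | E) ≈ 0.990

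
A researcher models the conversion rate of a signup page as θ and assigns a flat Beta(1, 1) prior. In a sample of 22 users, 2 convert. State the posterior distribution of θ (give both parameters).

Posterior: Beta(3, 21)

Observing 2 successes and 20 failures updates Beta(1, 1) by adding the success and failure counts to the two shape parameters: α = 1+2 = 3, β = 1+20 = 21.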